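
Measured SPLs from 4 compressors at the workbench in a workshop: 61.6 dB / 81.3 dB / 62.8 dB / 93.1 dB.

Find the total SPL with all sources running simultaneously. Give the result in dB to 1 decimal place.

Sum in the linear (power) domain: Σ 10^(Lᵢ/10) = 10^(61.6/10) + 10^(81.3/10) + 10^(62.8/10) + 10^(93.1/10) = 2.18e+09.
Combined level = 10 log₁₀(2.18e+09) = 93.4 dB.

93.4 dB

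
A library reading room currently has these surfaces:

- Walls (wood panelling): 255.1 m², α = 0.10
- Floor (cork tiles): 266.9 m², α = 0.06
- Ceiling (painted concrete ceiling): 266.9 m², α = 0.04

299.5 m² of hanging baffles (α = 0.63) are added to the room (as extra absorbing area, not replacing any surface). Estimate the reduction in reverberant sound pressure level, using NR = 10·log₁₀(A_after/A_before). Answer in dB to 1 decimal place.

6.6 dB

Summing Sᵢαᵢ: 25.510 + 16.014 + 10.676 → A_before = 52.200 sabins.
Added absorption = 299.5 × 0.63 = 188.685 sabins.
A_after = 52.200 + 188.685 = 240.885 sabins.
Reduction = 10 log₁₀(A_after/A_before) = 10 log₁₀(4.6147) = 6.6 dB.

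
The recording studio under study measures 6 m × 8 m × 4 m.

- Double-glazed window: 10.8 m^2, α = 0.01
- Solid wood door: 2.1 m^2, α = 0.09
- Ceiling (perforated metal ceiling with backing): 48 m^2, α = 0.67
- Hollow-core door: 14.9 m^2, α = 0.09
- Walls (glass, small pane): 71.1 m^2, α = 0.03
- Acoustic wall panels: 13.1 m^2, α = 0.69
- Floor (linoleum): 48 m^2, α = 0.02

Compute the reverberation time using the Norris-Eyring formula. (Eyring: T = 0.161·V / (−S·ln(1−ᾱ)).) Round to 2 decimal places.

Total surface area S = 10.8 + 2.1 + 48 + 14.9 + 71.1 + 13.1 + 48 = 208.0 m^2.
Σ(Sᵢαᵢ) = 10.8×0.01 + 2.1×0.09 + 48×0.67 + 14.9×0.09 + 71.1×0.03 + 13.1×0.69 + 48×0.02 = 45.930.
ᾱ = 45.930 / 208.0 = 0.2208.
Eyring denominator: −S ln(1−ᾱ) = 51.893.
V = 6 × 8 × 4 = 192 m³.
T = 0.161·V/[−S·ln(1−ᾱ)] = 0.161·192/51.893 = 0.60 s.

0.60 sec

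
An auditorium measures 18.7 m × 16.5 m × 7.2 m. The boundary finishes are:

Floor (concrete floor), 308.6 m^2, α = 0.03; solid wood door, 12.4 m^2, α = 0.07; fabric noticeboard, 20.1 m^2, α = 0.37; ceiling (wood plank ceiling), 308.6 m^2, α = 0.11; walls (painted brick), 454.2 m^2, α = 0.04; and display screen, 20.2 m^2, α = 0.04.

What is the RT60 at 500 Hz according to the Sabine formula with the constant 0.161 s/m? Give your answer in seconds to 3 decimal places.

5.074 s

Total absorption A = 308.6×0.03 + 12.4×0.07 + 20.1×0.37 + 308.6×0.11 + 454.2×0.04 + 20.2×0.04
  = 9.258 + 0.868 + 7.437 + 33.946 + 18.168 + 0.808 = 70.485 m^2 sabins.
Room volume: 2221.56 m³.
T = 0.161 V/A = 0.161·2221.56/70.485 = 5.074 s.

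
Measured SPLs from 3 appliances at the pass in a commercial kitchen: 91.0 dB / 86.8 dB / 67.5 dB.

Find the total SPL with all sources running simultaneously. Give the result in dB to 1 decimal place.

92.4 dB

Converting to relative power and adding: 10^(91.0/10) + 10^(86.8/10) + 10^(67.5/10) = 1.743e+09.
Back to dB: 10·log₁₀ Σ = 92.4 dB.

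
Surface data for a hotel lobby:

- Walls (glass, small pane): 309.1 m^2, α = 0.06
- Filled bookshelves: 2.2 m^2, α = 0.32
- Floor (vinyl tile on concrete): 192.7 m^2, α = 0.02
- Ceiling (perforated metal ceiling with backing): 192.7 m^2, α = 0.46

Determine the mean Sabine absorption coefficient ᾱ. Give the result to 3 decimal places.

Total surface area S = 696.7 m^2.
Σ(Sᵢαᵢ) = 309.1·0.06 + 2.2·0.32 + 192.7·0.02 + 192.7·0.46 = 111.746.
ᾱ = A/S = 0.160.

0.160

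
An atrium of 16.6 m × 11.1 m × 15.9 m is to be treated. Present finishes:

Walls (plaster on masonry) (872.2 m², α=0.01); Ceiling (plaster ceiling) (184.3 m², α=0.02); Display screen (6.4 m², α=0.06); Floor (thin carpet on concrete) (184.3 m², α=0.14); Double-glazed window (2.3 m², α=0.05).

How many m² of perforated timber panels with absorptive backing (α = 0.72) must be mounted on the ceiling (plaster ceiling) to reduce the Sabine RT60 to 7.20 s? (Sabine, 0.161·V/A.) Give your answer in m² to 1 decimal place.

38.3

A₁ = Σ Sᵢαᵢ = 872.2·0.01 + 184.3·0.02 + 6.4·0.06 + 184.3·0.14 + 2.3·0.05 = 38.709 sabins.
V = 2929.734 m³. Target absorption A₂ = 0.161 × 2929.734 / 7.20 = 65.512 sabins.
Absorption to add: 65.512 − 38.709 = 26.803 sabins.
Each m² of panel replacing the ceiling (plaster ceiling) adds (0.72 − 0.02) = 0.70 sabins.
Panel area = 26.803 / 0.70 = 38.3 m².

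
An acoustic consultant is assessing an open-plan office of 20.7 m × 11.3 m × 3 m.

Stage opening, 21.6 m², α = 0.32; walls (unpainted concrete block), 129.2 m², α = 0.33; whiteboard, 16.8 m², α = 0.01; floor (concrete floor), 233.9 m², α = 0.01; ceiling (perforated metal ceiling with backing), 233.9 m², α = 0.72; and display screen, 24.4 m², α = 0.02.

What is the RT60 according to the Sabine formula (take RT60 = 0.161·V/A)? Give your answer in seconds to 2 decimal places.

Total absorption A = 21.6×0.32 + 129.2×0.33 + 16.8×0.01 + 233.9×0.01 + 233.9×0.72 + 24.4×0.02
  = 6.912 + 42.636 + 0.168 + 2.339 + 168.408 + 0.488 = 220.951 m² sabins.
V = 20.7·11.3·3 = 701.73 m³.
Sabine: RT60 = 0.161 × 701.73 / 220.951 = 0.51 s.

0.51 s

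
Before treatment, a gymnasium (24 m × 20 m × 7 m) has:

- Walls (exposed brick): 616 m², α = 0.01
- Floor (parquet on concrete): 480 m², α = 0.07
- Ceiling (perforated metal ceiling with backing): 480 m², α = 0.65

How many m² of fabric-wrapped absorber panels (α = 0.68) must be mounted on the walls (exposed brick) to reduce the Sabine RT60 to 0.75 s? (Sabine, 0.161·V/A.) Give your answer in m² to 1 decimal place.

551.5

Total absorption A₁ = 616·0.01 + 480·0.07 + 480·0.65
  = 6.160 + 33.600 + 312.000 = 351.760 m² sabins.
V = 3360 m³. Target absorption A₂ = 0.161 × 3360 / 0.75 = 721.280 sabins.
ΔA needed = 721.280 − 351.760 = 369.520 sabins.
Net gain per m²: Δα = 0.68 − 0.01 = 0.67.
Panel area = 369.520 / 0.67 = 551.5 m².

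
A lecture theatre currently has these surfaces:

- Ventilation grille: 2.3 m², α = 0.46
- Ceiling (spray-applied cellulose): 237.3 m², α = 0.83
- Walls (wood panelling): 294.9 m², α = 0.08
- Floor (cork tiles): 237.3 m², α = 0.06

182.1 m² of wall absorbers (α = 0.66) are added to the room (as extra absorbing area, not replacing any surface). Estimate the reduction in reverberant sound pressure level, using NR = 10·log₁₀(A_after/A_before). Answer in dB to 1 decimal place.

1.8 dB

Total absorption A_before = 2.3*0.46 + 237.3*0.83 + 294.9*0.08 + 237.3*0.06
  = 1.058 + 196.959 + 23.592 + 14.238 = 235.847 m² sabins.
Treatment contributes 182.1·0.66 = 120.186 sabins.
A_after = 235.847 + 120.186 = 356.033 sabins.
NR = 10·log₁₀(356.033/235.847) = 1.8 dB.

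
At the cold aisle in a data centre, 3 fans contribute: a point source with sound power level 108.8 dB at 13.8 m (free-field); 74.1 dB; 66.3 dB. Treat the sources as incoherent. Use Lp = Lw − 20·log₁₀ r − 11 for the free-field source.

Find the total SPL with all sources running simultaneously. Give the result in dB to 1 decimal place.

77.9 dB

Source at 13.8 m: Lp = 108.8 − 20·log₁₀(13.8) − 11 = 75.0 dB.
Sum in the linear (power) domain: Σ 10^(Lᵢ/10) = 10^(75.0/10) + 10^(74.1/10) + 10^(66.3/10) = 6.159e+07.
Back to dB: 10·log₁₀ Σ = 77.9 dB.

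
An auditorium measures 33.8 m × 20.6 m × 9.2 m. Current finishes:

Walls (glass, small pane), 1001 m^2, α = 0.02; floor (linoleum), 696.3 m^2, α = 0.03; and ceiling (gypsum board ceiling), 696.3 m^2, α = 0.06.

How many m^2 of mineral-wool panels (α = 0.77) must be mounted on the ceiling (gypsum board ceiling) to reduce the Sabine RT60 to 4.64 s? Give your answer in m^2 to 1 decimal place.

196.6

Equivalent absorption area: A₁ = 1001×0.02 + 696.3×0.03 + 696.3×0.06 = 82.687 m^2.
Required A₂ = 0.161·6405.776/4.64 = 222.269 sabins.
Absorption to add: 222.269 − 82.687 = 139.582 sabins.
Net gain per m^2: Δα = 0.77 − 0.06 = 0.71.
Area = ΔA/Δα = 139.582/0.71 = 196.6 m^2.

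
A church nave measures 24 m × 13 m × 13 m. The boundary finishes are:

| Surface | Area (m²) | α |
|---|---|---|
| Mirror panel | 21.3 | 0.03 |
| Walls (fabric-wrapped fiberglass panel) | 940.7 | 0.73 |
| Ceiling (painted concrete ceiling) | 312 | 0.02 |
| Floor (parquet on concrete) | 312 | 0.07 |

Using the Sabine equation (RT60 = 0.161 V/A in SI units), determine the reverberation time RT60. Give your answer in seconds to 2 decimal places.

A = Σ Sᵢαᵢ = 21.3×0.03 + 940.7×0.73 + 312×0.02 + 312×0.07 = 715.430 sabins.
Volume V = 24 × 13 × 13 = 4056 m³.
Sabine: RT60 = 0.161 × 4056 / 715.430 = 0.91 s.

0.91 s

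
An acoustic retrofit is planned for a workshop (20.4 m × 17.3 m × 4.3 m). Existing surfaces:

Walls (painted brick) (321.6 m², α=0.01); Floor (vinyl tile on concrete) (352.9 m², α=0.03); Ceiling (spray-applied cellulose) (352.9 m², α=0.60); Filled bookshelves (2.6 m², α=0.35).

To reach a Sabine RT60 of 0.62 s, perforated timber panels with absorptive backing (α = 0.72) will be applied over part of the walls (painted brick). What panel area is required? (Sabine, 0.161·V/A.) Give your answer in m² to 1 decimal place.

A₁ = Σ Sᵢαᵢ = 321.6×0.01 + 352.9×0.03 + 352.9×0.60 + 2.6×0.35 = 226.453 sabins.
Required A₂ = 0.161·1517.556/0.62 = 394.075 sabins.
Absorption to add: 394.075 − 226.453 = 167.622 sabins.
Each m² of panel replacing the walls (painted brick) adds (0.72 − 0.01) = 0.71 sabins.
Area = ΔA/Δα = 167.622/0.71 = 236.1 m².

236.1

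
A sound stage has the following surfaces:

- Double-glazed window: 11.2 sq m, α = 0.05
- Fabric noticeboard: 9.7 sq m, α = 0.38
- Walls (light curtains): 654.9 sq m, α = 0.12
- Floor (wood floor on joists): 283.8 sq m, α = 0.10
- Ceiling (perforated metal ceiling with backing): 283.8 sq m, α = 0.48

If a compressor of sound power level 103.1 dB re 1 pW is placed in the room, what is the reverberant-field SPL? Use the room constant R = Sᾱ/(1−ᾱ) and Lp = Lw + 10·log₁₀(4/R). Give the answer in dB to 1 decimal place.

Σ(Sᵢαᵢ) = 11.2×0.05 + 9.7×0.38 + 654.9×0.12 + 283.8×0.10 + 283.8×0.48 = 247.438; total area S = 1243.4 sq m.
ᾱ = 247.438/1243.4 = 0.1990; R = Sᾱ/(1−ᾱ) = 247.438/(1−0.1990) = 308.911 sq m.
Lp = Lw + 10 log₁₀(4/R) = 103.1 -18.88 = 84.2 dB.

84.2 dB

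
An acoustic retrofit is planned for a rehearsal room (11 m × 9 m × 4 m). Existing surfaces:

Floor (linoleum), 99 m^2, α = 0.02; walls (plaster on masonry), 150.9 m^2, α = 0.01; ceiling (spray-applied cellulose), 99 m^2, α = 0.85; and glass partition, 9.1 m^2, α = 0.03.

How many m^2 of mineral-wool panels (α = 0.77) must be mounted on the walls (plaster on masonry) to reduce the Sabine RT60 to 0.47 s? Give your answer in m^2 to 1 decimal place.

62.8

A₁ = Σ Sᵢαᵢ = 99×0.02 + 150.9×0.01 + 99×0.85 + 9.1×0.03 = 87.912 sabins.
Required A₂ = 0.161·396/0.47 = 135.651 sabins.
Absorption to add: 135.651 − 87.912 = 47.739 sabins.
Net gain per m^2: Δα = 0.77 − 0.01 = 0.76.
Area = ΔA/Δα = 47.739/0.76 = 62.8 m^2.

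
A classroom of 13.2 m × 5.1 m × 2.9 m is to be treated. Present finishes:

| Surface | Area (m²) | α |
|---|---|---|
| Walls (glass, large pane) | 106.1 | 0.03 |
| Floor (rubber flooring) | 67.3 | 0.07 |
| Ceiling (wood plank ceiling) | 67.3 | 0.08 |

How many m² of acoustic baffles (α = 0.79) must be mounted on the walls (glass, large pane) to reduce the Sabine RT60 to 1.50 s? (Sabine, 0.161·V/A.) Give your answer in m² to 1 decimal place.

10.1

Total absorption A₁ = 106.1*0.03 + 67.3*0.07 + 67.3*0.08
  = 3.183 + 4.711 + 5.384 = 13.278 m² sabins.
Required A₂ = 0.161·195.228/1.50 = 20.954 sabins.
Absorption to add: 20.954 − 13.278 = 7.676 sabins.
Net gain per m²: Δα = 0.79 − 0.03 = 0.76.
Panel area = 7.676 / 0.76 = 10.1 m².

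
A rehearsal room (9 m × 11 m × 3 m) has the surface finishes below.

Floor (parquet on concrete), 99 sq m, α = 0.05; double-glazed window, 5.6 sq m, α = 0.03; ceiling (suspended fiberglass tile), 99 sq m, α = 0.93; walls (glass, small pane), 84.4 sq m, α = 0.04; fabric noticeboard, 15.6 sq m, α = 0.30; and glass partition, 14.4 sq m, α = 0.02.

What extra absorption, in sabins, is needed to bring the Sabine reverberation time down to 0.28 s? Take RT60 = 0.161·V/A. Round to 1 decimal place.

65.2 sabins

Summing Sᵢαᵢ: 4.950 + 0.168 + 92.070 + 3.376 + 4.680 + 0.288 → A₁ = 105.532 sabins.
Target A₂ = 0.161·297/0.28 = 170.775 sabins (V = 297 m³).
Additional absorption ΔA = 170.775 − 105.532 = 65.2 sabins.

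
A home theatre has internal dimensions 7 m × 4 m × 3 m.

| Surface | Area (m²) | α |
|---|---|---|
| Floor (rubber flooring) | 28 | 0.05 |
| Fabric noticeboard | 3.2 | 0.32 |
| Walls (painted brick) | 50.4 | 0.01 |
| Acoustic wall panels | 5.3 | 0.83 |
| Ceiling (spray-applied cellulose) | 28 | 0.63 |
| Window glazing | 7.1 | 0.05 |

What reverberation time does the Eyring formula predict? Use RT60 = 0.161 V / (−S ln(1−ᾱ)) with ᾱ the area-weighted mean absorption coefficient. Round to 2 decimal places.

Total surface area S = 28 + 3.2 + 50.4 + 5.3 + 28 + 7.1 = 122.0 m².
Σ(Sᵢαᵢ) = 28×0.05 + 3.2×0.32 + 50.4×0.01 + 5.3×0.83 + 28×0.63 + 7.1×0.05 = 25.322.
ᾱ = 25.322 / 122.0 = 0.2076.
−S·ln(1−ᾱ) = −122.0 × ln(1 − 0.2076) = 28.388.
V = 7 × 4 × 3 = 84 m³.
RT60 = 0.161 × 84 / 28.388 = 0.48 s.

0.48 s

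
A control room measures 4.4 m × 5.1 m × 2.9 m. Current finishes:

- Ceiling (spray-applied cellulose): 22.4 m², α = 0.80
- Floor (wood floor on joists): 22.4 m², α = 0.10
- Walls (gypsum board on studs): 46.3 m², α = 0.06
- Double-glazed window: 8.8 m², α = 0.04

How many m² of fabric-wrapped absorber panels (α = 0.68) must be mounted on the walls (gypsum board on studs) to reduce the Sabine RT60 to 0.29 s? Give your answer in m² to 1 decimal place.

20.7

Equivalent absorption area: A₁ = 22.4*0.80 + 22.4*0.10 + 46.3*0.06 + 8.8*0.04 = 23.290 m².
Required A₂ = 0.161·65.076/0.29 = 36.128 sabins.
Absorption to add: 36.128 − 23.290 = 12.838 sabins.
Net gain per m²: Δα = 0.68 − 0.06 = 0.62.
Panel area = 12.838 / 0.62 = 20.7 m².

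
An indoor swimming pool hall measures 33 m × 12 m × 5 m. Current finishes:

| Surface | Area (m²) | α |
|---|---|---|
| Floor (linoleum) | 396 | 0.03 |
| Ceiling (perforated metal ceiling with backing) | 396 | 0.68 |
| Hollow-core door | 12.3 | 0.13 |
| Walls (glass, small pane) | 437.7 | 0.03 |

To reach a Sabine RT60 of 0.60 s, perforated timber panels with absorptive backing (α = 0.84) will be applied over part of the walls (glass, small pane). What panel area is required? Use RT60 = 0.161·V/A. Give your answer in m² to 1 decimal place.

A₁ = Σ Sᵢαᵢ = 396×0.03 + 396×0.68 + 12.3×0.13 + 437.7×0.03 = 295.890 sabins.
Required A₂ = 0.161·1980/0.60 = 531.300 sabins.
ΔA needed = 531.300 − 295.890 = 235.410 sabins.
Each m² of panel replacing the walls (glass, small pane) adds (0.84 − 0.03) = 0.81 sabins.
Panel area = 235.410 / 0.81 = 290.6 m².

290.6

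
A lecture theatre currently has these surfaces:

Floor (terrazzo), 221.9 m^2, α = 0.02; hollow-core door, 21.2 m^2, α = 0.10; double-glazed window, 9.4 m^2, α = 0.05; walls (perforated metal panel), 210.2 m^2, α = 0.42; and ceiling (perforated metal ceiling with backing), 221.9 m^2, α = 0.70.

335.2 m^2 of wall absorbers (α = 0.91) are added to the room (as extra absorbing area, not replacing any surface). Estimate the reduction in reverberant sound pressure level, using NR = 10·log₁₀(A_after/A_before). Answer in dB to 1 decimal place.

3.5 dB

Summing Sᵢαᵢ: 4.438 + 2.120 + 0.470 + 88.284 + 155.330 → A_before = 250.642 sabins.
Treatment contributes 335.2·0.91 = 305.032 sabins.
New total A_after = 555.674 sabins.
NR = 10·log₁₀(555.674/250.642) = 3.5 dB.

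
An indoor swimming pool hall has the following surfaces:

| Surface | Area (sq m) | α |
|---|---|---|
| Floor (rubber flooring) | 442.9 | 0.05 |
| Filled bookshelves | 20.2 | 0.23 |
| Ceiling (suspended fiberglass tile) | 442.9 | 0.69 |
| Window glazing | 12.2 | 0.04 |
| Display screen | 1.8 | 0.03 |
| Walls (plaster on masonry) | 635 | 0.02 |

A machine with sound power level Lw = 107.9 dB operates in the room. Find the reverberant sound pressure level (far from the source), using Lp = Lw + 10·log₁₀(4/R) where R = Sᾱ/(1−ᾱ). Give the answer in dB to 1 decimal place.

87.4 dB

Σ(Sᵢαᵢ) = 442.9·0.05 + 20.2·0.23 + 442.9·0.69 + 12.2·0.04 + 1.8·0.03 + 635·0.02 = 345.634; total area S = 1555.0 sq m.
ᾱ = 0.2223, so room constant R = A/(1−ᾱ) = 444.431 sq m.
Lp = 107.9 + 10·log₁₀(4/444.431) = 107.9 + (-20.46) = 87.4 dB.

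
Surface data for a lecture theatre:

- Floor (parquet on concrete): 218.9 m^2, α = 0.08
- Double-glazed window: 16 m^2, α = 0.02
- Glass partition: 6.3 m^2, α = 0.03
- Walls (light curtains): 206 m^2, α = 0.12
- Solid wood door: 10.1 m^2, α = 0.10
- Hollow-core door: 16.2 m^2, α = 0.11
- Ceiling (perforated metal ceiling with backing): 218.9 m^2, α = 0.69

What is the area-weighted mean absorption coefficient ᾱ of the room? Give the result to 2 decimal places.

Total surface area S = 692.4 m^2.
Σ(Sᵢαᵢ) = 218.9·0.08 + 16·0.02 + 6.3·0.03 + 206·0.12 + 10.1·0.10 + 16.2·0.11 + 218.9·0.69 = 196.574.
ᾱ = 196.574 / 692.4 = 0.28.

0.28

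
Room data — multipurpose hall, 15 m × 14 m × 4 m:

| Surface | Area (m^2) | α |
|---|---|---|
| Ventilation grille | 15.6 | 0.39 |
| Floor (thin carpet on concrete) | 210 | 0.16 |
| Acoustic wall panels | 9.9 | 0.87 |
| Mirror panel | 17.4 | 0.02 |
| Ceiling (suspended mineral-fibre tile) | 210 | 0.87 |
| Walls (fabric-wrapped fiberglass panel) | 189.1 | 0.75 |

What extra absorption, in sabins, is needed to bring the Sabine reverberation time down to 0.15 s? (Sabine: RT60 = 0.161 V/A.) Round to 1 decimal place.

528.4 sabins

Total absorption A₁ = 15.6·0.39 + 210·0.16 + 9.9·0.87 + 17.4·0.02 + 210·0.87 + 189.1·0.75
  = 6.084 + 33.600 + 8.613 + 0.348 + 182.700 + 141.825 = 373.170 m^2 sabins.
Target A₂ = 0.161·840/0.15 = 901.600 sabins (V = 840 m³).
Additional absorption ΔA = 901.600 − 373.170 = 528.4 sabins.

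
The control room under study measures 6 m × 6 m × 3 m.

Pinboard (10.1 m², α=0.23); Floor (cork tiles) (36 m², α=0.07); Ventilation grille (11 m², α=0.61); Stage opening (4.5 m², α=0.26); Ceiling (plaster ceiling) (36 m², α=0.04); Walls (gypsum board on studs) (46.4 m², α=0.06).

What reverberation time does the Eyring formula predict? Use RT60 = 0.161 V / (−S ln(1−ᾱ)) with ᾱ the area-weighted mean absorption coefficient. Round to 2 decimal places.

0.96 s

S = Σ Sᵢ = 144.0 m².
Σ(Sᵢαᵢ) = 10.1·0.23 + 36·0.07 + 11·0.61 + 4.5·0.26 + 36·0.04 + 46.4·0.06 = 16.947.
Mean coefficient ᾱ = A/S = 0.1177.
Eyring denominator: −S ln(1−ᾱ) = 18.032.
V = 6 × 6 × 3 = 108 m³.
RT60 = 0.161 × 108 / 18.032 = 0.96 s.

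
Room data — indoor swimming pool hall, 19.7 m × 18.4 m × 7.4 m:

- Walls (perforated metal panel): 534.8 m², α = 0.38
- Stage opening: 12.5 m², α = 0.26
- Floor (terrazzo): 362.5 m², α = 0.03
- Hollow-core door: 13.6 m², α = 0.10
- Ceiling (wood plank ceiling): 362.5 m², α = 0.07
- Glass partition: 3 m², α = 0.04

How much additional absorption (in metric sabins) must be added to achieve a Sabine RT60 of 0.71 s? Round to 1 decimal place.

364.0 sabins

Total absorption A₁ = 534.8*0.38 + 12.5*0.26 + 362.5*0.03 + 13.6*0.10 + 362.5*0.07 + 3*0.04
  = 203.224 + 3.250 + 10.875 + 1.360 + 25.375 + 0.120 = 244.204 m² sabins.
For T = 0.71 s, need A₂ = 0.161·V/T = 0.161·2682.352/0.71 = 608.252 sabins.
ΔA = A₂ − A₁ = 608.252 − 244.204 = 364.0 sabins.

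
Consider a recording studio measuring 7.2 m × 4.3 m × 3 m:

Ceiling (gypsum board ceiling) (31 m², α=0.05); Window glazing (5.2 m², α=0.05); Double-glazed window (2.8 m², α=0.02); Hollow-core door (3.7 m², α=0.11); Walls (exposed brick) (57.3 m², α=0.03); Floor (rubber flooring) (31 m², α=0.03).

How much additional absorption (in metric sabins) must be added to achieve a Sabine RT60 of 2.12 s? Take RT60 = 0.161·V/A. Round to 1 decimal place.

2.1 sabins

Summing Sᵢαᵢ: 1.550 + 0.260 + 0.056 + 0.407 + 1.719 + 0.930 → A₁ = 4.922 sabins.
V = 92.88 m³. Required absorption A₂ = 0.161 × 92.88 / 2.12 = 7.054 sabins.
Additional absorption ΔA = 7.054 − 4.922 = 2.1 sabins.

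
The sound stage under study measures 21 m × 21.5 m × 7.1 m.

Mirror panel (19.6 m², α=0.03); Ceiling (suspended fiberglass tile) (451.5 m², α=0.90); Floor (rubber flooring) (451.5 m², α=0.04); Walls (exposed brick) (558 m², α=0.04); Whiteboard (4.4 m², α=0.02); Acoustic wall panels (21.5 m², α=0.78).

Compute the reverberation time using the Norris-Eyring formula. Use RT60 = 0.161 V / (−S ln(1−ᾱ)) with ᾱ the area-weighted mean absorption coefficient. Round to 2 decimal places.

Total surface area S = 19.6 + 451.5 + 451.5 + 558 + 4.4 + 21.5 = 1506.5 m².
Absorption A = 19.6×0.03 + 451.5×0.90 + 451.5×0.04 + 558×0.04 + 4.4×0.02 + 21.5×0.78 = 464.176 sabins.
ᾱ = 464.176 / 1506.5 = 0.3081.
Eyring denominator: −S ln(1−ᾱ) = 554.865.
V = 21 × 21.5 × 7.1 = 3205.65 m³.
RT60 = 0.161 × 3205.65 / 554.865 = 0.93 s.

0.93 s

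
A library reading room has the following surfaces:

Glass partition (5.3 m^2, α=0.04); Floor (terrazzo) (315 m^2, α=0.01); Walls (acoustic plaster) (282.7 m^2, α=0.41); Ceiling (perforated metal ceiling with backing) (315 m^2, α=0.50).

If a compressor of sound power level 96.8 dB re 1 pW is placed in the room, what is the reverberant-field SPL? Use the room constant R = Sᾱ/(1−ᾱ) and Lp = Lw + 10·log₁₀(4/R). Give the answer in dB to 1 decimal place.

A = 276.769 sabins; S = 918.0 m^2.
ᾱ = 0.3015, so room constant R = A/(1−ᾱ) = 396.233 m^2.
Lp = Lw + 10 log₁₀(4/R) = 96.8 -19.96 = 76.8 dB.

76.8 dB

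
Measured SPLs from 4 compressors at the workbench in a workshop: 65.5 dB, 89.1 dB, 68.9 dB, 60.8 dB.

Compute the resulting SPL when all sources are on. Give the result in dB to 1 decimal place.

89.2 dB

Σ 10^(Lᵢ/10) = 8.253e+08.
L_total = 10·log₁₀(8.253e+08) = 89.2 dB.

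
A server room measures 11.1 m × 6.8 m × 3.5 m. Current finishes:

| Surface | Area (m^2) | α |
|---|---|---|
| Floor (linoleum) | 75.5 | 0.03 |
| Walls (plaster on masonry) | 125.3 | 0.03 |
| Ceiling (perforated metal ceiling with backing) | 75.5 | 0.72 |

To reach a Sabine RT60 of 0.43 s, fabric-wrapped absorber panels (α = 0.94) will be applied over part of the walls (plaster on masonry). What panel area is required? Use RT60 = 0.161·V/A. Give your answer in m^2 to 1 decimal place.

Summing Sᵢαᵢ: 2.265 + 3.759 + 54.360 → A₁ = 60.384 sabins.
Required A₂ = 0.161·264.18/0.43 = 98.914 sabins.
Absorption to add: 98.914 − 60.384 = 38.530 sabins.
Each m^2 of panel replacing the walls (plaster on masonry) adds (0.94 − 0.03) = 0.91 sabins.
Area = ΔA/Δα = 38.530/0.91 = 42.3 m^2.

42.3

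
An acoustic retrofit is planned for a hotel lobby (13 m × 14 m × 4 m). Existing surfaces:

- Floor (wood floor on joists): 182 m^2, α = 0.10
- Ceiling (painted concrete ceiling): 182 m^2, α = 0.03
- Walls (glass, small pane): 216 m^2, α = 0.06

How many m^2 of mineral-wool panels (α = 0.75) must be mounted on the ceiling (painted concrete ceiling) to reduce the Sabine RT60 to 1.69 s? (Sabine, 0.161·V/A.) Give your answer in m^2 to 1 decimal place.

45.5

A₁ = Σ Sᵢαᵢ = 182*0.10 + 182*0.03 + 216*0.06 = 36.620 sabins.
Required A₂ = 0.161·728/1.69 = 69.354 sabins.
Absorption to add: 69.354 − 36.620 = 32.734 sabins.
Each m^2 of panel replacing the ceiling (painted concrete ceiling) adds (0.75 − 0.03) = 0.72 sabins.
Area = ΔA/Δα = 32.734/0.72 = 45.5 m^2.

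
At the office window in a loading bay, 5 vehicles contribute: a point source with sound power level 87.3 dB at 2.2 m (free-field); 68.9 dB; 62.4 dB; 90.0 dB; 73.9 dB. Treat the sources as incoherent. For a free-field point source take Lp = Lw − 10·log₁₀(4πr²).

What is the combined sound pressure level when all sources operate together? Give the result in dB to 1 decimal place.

Source at 2.2 m: Lp = 87.3 − 10·log₁₀(4π·2.2²) = 87.3 − 10·log₁₀(60.821) = 69.5 dB.
Sum in the linear (power) domain: Σ 10^(Lᵢ/10) = 10^(69.5/10) + 10^(68.9/10) + 10^(62.4/10) + 10^(90.0/10) + 10^(73.9/10) = 1.043e+09.
Back to dB: 10·log₁₀ Σ = 90.2 dB.

90.2 dB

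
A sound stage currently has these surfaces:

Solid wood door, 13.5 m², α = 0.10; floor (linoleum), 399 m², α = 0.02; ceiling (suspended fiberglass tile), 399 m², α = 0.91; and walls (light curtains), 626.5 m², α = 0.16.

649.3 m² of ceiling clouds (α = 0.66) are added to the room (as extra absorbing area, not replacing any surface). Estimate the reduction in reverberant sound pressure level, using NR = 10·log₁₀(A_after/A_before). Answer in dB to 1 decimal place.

A_before = Σ Sᵢαᵢ = 13.5·0.10 + 399·0.02 + 399·0.91 + 626.5·0.16 = 472.660 sabins.
Treatment contributes 649.3·0.66 = 428.538 sabins.
A_after = 472.660 + 428.538 = 901.198 sabins.
Reduction = 10 log₁₀(A_after/A_before) = 10 log₁₀(1.9067) = 2.8 dB.

2.8 dB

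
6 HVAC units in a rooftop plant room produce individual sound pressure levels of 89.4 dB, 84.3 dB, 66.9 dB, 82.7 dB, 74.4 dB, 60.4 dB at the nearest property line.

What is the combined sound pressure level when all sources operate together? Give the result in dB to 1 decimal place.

Converting to relative power and adding: 10^(89.4/10) + 10^(84.3/10) + 10^(66.9/10) + 10^(82.7/10) + 10^(74.4/10) + 10^(60.4/10) = 1.36e+09.
L_total = 10·log₁₀(1.36e+09) = 91.3 dB.

91.3 dB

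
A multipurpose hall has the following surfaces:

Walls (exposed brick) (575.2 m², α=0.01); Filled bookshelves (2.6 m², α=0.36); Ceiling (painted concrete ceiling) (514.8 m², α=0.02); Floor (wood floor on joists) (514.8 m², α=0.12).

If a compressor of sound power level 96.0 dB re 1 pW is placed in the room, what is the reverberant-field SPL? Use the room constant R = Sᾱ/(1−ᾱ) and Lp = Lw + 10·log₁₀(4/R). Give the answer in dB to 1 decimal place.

Σ(Sᵢαᵢ) = 575.2·0.01 + 2.6·0.36 + 514.8·0.02 + 514.8·0.12 = 78.760; total area S = 1607.4 m².
ᾱ = 0.0490, so room constant R = A/(1−ᾱ) = 82.818 m².
Lp = Lw + 10 log₁₀(4/R) = 96.0 -13.16 = 82.8 dB.

82.8 dB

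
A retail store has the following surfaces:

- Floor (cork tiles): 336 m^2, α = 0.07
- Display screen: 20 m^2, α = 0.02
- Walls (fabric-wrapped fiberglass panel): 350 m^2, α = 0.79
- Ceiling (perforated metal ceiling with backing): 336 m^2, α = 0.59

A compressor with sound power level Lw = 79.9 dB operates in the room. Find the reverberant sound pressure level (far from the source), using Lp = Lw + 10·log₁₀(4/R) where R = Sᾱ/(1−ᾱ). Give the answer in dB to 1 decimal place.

56.1 dB

A = 498.660 sabins; S = 1042.0 m^2.
ᾱ = 0.4786, so room constant R = A/(1−ᾱ) = 956.387 m^2.
Lp = 79.9 + 10·log₁₀(4/956.387) = 79.9 + (-23.79) = 56.1 dB.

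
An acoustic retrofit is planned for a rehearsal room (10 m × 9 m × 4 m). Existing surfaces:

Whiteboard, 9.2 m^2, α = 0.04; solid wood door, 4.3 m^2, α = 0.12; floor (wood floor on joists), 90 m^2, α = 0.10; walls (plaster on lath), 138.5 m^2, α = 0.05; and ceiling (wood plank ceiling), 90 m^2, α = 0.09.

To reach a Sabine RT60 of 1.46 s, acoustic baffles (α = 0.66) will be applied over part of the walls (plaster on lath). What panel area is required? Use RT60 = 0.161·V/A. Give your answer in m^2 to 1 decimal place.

24.2

A₁ = Σ Sᵢαᵢ = 9.2×0.04 + 4.3×0.12 + 90×0.10 + 138.5×0.05 + 90×0.09 = 24.909 sabins.
Required A₂ = 0.161·360/1.46 = 39.699 sabins.
ΔA needed = 39.699 − 24.909 = 14.790 sabins.
Each m^2 of panel replacing the walls (plaster on lath) adds (0.66 − 0.05) = 0.61 sabins.
Area = ΔA/Δα = 14.790/0.61 = 24.2 m^2.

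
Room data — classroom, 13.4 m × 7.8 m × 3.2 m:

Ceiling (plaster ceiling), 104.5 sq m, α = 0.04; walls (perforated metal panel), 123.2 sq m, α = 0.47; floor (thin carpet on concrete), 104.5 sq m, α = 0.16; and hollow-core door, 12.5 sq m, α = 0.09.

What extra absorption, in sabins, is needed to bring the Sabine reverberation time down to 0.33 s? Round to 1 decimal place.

A₁ = Σ Sᵢαᵢ = 104.5×0.04 + 123.2×0.47 + 104.5×0.16 + 12.5×0.09 = 79.929 sabins.
For T = 0.33 s, need A₂ = 0.161·V/T = 0.161·334.464/0.33 = 163.178 sabins.
Additional absorption ΔA = 163.178 − 79.929 = 83.2 sabins.

83.2 sabins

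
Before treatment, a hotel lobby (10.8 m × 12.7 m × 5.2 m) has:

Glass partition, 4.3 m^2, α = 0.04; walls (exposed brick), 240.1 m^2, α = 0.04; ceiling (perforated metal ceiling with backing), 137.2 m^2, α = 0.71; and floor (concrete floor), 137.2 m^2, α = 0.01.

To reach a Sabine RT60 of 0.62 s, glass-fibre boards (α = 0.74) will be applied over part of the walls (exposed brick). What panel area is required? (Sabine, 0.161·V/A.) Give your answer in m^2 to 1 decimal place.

109.5

Summing Sᵢαᵢ: 0.172 + 9.604 + 97.412 + 1.372 → A₁ = 108.560 sabins.
V = 713.232 m³. Target absorption A₂ = 0.161 × 713.232 / 0.62 = 185.210 sabins.
ΔA needed = 185.210 − 108.560 = 76.650 sabins.
Net gain per m^2: Δα = 0.74 − 0.04 = 0.70.
Area = ΔA/Δα = 76.650/0.70 = 109.5 m^2.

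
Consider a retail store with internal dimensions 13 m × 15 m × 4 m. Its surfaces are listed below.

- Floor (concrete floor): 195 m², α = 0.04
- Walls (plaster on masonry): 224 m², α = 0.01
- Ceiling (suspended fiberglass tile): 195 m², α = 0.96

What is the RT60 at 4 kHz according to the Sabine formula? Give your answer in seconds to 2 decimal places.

A = Σ Sᵢαᵢ = 195×0.04 + 224×0.01 + 195×0.96 = 197.240 sabins.
V = 13·15·4 = 780 m³.
RT60 = 0.161 · V / A = 0.161 × 780 / 197.240 = 0.64 s.

0.64 sec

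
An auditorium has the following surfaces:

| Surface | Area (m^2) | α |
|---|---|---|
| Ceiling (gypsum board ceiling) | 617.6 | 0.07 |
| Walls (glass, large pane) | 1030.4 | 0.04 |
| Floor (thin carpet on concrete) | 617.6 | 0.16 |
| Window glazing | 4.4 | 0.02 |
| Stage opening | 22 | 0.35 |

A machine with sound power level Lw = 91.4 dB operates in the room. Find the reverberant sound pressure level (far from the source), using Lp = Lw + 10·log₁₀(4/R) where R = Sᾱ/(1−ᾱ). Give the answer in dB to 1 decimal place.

Σ(Sᵢαᵢ) = 617.6·0.07 + 1030.4·0.04 + 617.6·0.16 + 4.4·0.02 + 22·0.35 = 191.052; total area S = 2292.0 m^2.
ᾱ = 191.052/2292.0 = 0.0834; R = Sᾱ/(1−ᾱ) = 191.052/(1−0.0834) = 208.436 m^2.
Lp = Lw + 10 log₁₀(4/R) = 91.4 -17.17 = 74.2 dB.

74.2 dB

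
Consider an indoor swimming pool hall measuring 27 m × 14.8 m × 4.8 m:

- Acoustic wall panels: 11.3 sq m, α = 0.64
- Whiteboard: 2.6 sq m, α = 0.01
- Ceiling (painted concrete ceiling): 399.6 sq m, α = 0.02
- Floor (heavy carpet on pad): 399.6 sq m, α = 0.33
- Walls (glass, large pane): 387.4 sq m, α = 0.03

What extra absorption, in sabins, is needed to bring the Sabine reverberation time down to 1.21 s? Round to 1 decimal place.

96.5 sabins

Summing Sᵢαᵢ: 7.232 + 0.026 + 7.992 + 131.868 + 11.622 → A₁ = 158.740 sabins.
V = 1918.08 m³. Required absorption A₂ = 0.161 × 1918.08 / 1.21 = 255.216 sabins.
Additional absorption ΔA = 255.216 − 158.740 = 96.5 sabins.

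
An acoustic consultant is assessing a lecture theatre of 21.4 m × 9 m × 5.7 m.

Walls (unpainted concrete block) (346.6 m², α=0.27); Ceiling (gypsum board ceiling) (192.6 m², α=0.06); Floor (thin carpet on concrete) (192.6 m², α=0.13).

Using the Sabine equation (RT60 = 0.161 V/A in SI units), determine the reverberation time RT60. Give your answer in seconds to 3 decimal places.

Total absorption A = 346.6·0.27 + 192.6·0.06 + 192.6·0.13
  = 93.582 + 11.556 + 25.038 = 130.176 m² sabins.
Volume V = 21.4 × 9 × 5.7 = 1097.82 m³.
RT60 = 0.161 · V / A = 0.161 × 1097.82 / 130.176 = 1.358 s.

1.358 seconds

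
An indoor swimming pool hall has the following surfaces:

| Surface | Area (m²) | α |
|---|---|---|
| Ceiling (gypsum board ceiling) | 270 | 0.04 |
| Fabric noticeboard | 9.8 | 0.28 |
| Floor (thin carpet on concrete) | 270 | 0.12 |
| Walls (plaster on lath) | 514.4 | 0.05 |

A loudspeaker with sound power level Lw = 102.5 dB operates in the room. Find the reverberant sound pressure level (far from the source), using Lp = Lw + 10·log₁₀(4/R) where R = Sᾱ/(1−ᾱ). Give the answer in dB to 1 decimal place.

89.7 dB

A = 71.664 sabins; S = 1064.2 m².
ᾱ = 0.0673, so room constant R = A/(1−ᾱ) = 76.835 m².
Lp = 102.5 + 10·log₁₀(4/76.835) = 102.5 + (-12.83) = 89.7 dB.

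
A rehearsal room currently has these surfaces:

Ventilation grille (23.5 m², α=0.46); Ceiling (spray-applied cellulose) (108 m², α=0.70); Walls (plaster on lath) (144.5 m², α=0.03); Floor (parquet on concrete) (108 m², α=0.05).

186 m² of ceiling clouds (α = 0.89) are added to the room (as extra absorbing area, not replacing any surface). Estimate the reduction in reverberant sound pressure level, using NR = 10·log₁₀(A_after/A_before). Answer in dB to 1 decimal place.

Total absorption A_before = 23.5×0.46 + 108×0.70 + 144.5×0.03 + 108×0.05
  = 10.810 + 75.600 + 4.335 + 5.400 = 96.145 m² sabins.
Treatment contributes 186·0.89 = 165.540 sabins.
New total A_after = 261.685 sabins.
Reduction = 10 log₁₀(A_after/A_before) = 10 log₁₀(2.7218) = 4.3 dB.

4.3 dB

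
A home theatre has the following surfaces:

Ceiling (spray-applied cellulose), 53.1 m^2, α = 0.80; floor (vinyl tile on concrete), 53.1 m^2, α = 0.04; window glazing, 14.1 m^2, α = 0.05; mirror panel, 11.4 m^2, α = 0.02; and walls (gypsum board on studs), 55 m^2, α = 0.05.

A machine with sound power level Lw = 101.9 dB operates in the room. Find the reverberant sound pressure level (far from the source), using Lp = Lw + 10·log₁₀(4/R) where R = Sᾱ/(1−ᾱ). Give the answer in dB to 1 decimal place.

A = 48.287 sabins; S = 186.7 m^2.
ᾱ = 0.2586, so room constant R = A/(1−ᾱ) = 65.129 m^2.
Lp = Lw + 10 log₁₀(4/R) = 101.9 -12.12 = 89.8 dB.

89.8 dB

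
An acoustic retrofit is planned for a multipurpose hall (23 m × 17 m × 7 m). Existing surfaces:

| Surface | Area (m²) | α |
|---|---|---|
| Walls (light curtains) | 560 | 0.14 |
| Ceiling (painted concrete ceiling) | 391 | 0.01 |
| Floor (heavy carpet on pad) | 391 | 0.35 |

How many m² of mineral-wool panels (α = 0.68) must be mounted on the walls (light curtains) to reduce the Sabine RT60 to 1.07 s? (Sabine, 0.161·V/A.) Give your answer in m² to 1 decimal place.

356.8

Equivalent absorption area: A₁ = 560*0.14 + 391*0.01 + 391*0.35 = 219.160 m².
V = 2737 m³. Target absorption A₂ = 0.161 × 2737 / 1.07 = 411.829 sabins.
ΔA needed = 411.829 − 219.160 = 192.669 sabins.
Each m² of panel replacing the walls (light curtains) adds (0.68 − 0.14) = 0.54 sabins.
Panel area = 192.669 / 0.54 = 356.8 m².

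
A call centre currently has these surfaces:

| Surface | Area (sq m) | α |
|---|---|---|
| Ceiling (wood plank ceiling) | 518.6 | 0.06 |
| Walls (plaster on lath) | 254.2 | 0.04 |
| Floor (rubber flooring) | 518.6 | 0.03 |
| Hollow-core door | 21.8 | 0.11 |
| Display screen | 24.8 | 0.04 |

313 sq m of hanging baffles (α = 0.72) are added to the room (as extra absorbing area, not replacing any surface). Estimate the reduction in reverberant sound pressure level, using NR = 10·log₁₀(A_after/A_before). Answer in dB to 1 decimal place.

A_before = Σ Sᵢαᵢ = 518.6*0.06 + 254.2*0.04 + 518.6*0.03 + 21.8*0.11 + 24.8*0.04 = 60.232 sabins.
Added absorption = 313 × 0.72 = 225.360 sabins.
A_after = 60.232 + 225.360 = 285.592 sabins.
NR = 10·log₁₀(285.592/60.232) = 6.8 dB.

6.8 dB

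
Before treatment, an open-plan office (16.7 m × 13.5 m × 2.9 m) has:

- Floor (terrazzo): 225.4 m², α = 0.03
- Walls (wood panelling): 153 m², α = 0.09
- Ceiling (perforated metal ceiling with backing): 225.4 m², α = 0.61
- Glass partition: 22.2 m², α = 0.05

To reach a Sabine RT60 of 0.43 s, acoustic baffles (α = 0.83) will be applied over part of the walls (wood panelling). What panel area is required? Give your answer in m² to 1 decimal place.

115.8

Summing Sᵢαᵢ: 6.762 + 13.770 + 137.494 + 1.110 → A₁ = 159.136 sabins.
V = 653.805 m³. Target absorption A₂ = 0.161 × 653.805 / 0.43 = 244.797 sabins.
ΔA needed = 244.797 − 159.136 = 85.661 sabins.
Net gain per m²: Δα = 0.83 − 0.09 = 0.74.
Area = ΔA/Δα = 85.661/0.74 = 115.8 m².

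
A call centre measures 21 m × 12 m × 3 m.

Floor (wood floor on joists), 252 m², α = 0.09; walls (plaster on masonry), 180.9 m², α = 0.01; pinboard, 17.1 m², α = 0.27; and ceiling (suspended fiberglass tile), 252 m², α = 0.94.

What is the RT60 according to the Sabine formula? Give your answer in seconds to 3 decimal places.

Total absorption A = 252*0.09 + 180.9*0.01 + 17.1*0.27 + 252*0.94
  = 22.680 + 1.809 + 4.617 + 236.880 = 265.986 m² sabins.
Volume V = 21 × 12 × 3 = 756 m³.
RT60 = 0.161 · V / A = 0.161 × 756 / 265.986 = 0.458 s.

0.458 s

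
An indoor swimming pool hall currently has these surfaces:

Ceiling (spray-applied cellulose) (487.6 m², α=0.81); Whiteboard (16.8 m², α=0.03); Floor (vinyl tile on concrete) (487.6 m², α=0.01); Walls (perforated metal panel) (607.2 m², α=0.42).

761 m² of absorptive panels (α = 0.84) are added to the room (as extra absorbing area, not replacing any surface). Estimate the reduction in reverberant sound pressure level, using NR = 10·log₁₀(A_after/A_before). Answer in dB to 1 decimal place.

3.0 dB

Total absorption A_before = 487.6·0.81 + 16.8·0.03 + 487.6·0.01 + 607.2·0.42
  = 394.956 + 0.504 + 4.876 + 255.024 = 655.360 m² sabins.
Treatment contributes 761·0.84 = 639.240 sabins.
A_after = 655.360 + 639.240 = 1294.600 sabins.
NR = 10·log₁₀(1294.600/655.360) = 3.0 dB.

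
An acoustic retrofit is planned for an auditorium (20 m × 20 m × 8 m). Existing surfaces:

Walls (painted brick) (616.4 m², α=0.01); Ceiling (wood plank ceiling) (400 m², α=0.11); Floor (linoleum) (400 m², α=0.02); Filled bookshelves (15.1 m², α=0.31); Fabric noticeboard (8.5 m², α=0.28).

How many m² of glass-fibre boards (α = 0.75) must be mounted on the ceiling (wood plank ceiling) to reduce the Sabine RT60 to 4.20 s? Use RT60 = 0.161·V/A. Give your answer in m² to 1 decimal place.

89.8

Summing Sᵢαᵢ: 6.164 + 44.000 + 8.000 + 4.681 + 2.380 → A₁ = 65.225 sabins.
V = 3200 m³. Target absorption A₂ = 0.161 × 3200 / 4.20 = 122.667 sabins.
ΔA needed = 122.667 − 65.225 = 57.442 sabins.
Each m² of panel replacing the ceiling (wood plank ceiling) adds (0.75 − 0.11) = 0.64 sabins.
Area = ΔA/Δα = 57.442/0.64 = 89.8 m².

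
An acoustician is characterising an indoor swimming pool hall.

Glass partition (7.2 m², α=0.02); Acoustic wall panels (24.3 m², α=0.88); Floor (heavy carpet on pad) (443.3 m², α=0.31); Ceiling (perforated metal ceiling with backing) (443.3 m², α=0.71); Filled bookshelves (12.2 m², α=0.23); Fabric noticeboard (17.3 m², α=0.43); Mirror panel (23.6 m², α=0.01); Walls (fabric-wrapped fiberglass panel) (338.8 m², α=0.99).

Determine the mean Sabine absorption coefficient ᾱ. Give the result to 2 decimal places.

Total surface area S = 1310.0 m².
A = 7.2×0.02 + 24.3×0.88 + 443.3×0.31 + 443.3×0.71 + 12.2×0.23 + 17.3×0.43 + 23.6×0.01 + 338.8×0.99 = 819.587 sabins.
ᾱ = A/S = 0.63.

0.63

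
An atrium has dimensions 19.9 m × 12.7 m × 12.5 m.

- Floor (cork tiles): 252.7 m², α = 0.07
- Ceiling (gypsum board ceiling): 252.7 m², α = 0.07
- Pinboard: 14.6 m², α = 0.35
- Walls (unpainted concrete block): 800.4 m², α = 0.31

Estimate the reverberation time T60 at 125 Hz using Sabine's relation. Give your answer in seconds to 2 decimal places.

1.76 seconds

Summing Sᵢαᵢ: 17.689 + 17.689 + 5.110 + 248.124 → A = 288.612 sabins.
V = 19.9·12.7·12.5 = 3159.125 m³.
Sabine: RT60 = 0.161 × 3159.125 / 288.612 = 1.76 s.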